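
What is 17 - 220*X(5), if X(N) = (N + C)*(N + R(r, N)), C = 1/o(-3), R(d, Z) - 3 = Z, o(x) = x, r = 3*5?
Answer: -39989/3 ≈ -13330.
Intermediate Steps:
r = 15
R(d, Z) = 3 + Z
C = -⅓ (C = 1/(-3) = -⅓ ≈ -0.33333)
X(N) = (3 + 2*N)*(-⅓ + N) (X(N) = (N - ⅓)*(N + (3 + N)) = (-⅓ + N)*(3 + 2*N) = (3 + 2*N)*(-⅓ + N))
17 - 220*X(5) = 17 - 220*(-1 + 2*5² + (7/3)*5) = 17 - 220*(-1 + 2*25 + 35/3) = 17 - 220*(-1 + 50 + 35/3) = 17 - 220*182/3 = 17 - 40040/3 = -39989/3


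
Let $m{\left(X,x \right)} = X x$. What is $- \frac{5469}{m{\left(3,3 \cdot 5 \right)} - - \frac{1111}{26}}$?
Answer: $- \frac{142194}{2281} \approx -62.338$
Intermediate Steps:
$- \frac{5469}{m{\left(3,3 \cdot 5 \right)} - - \frac{1111}{26}} = - \frac{5469}{3 \cdot 3 \cdot 5 - - \frac{1111}{26}} = - \frac{5469}{3 \cdot 15 + \left(\left(\left(-30\right) \frac{1}{30} - - \frac{19}{26}\right) + 43\right)} = - \frac{5469}{45 + \left(\left(-1 + \frac{19}{26}\right) + 43\right)} = - \frac{5469}{45 + \left(- \frac{7}{26} + 43\right)} = - \frac{5469}{45 + \frac{1111}{26}} = - \frac{5469}{\frac{2281}{26}} = \left(-5469\right) \frac{26}{2281} = - \frac{142194}{2281}$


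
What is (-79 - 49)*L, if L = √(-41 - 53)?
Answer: -128*I*√94 ≈ -1241.0*I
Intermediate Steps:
L = I*√94 (L = √(-94) = I*√94 ≈ 9.6954*I)
(-79 - 49)*L = (-79 - 49)*(I*√94) = -128*I*√94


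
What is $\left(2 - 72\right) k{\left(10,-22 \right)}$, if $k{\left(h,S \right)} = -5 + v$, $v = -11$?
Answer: $1120$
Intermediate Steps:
$k{\left(h,S \right)} = -16$ ($k{\left(h,S \right)} = -5 - 11 = -16$)
$\left(2 - 72\right) k{\left(10,-22 \right)} = \left(2 - 72\right) \left(-16\right) = \left(-70\right) \left(-16\right) = 1120$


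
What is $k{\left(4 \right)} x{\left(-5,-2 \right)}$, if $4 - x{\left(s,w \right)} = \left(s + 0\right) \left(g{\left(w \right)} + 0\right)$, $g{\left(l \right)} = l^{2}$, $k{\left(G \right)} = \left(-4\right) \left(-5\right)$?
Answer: $480$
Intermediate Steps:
$k{\left(G \right)} = 20$
$x{\left(s,w \right)} = 4 - s w^{2}$ ($x{\left(s,w \right)} = 4 - \left(s + 0\right) \left(w^{2} + 0\right) = 4 - s w^{2}$)
$k{\left(4 \right)} x{\left(-5,-2 \right)} = 20 \left(4 - - 5 \left(-2\right)^{2}\right) = 20 \left(4 - \left(-5\right) 4\right) = 20 \left(4 + 20\right) = 20 \cdot 24 = 480$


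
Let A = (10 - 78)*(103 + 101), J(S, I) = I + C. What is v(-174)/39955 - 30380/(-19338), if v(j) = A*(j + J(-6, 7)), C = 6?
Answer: 22201583698/386324895 ≈ 57.469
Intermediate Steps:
J(S, I) = 6 + I (J(S, I) = I + 6 = 6 + I)
A = -13872 (A = -68*204 = -13872)
v(j) = -180336 - 13872*j (v(j) = -13872*(j + (6 + 7)) = -13872*(j + 13) = -13872*(13 + j) = -180336 - 13872*j)
v(-174)/39955 - 30380/(-19338) = (-180336 - 13872*(-174))/39955 - 30380/(-19338) = (-180336 + 2413728)*(1/39955) - 30380*(-1/19338) = 2233392*(1/39955) + 15190/9669 = 2233392/39955 + 15190/9669 = 22201583698/386324895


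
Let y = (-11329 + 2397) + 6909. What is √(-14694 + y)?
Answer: I*√16717 ≈ 129.29*I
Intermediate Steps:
y = -2023 (y = -8932 + 6909 = -2023)
√(-14694 + y) = √(-14694 - 2023) = √(-16717) = I*√16717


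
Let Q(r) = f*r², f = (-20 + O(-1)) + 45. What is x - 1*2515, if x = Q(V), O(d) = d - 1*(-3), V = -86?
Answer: 197177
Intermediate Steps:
O(d) = 3 + d (O(d) = d + 3 = 3 + d)
f = 27 (f = (-20 + (3 - 1)) + 45 = (-20 + 2) + 45 = -18 + 45 = 27)
Q(r) = 27*r²
x = 199692 (x = 27*(-86)² = 27*7396 = 199692)
x - 1*2515 = 199692 - 1*2515 = 199692 - 2515 = 197177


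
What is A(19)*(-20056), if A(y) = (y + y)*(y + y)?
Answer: -28960864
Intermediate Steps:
A(y) = 4*y**2 (A(y) = (2*y)*(2*y) = 4*y**2)
A(19)*(-20056) = (4*19**2)*(-20056) = (4*361)*(-20056) = 1444*(-20056) = -28960864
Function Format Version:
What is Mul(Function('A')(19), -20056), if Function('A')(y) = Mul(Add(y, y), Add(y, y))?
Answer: -28960864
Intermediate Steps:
Function('A')(y) = Mul(4, Pow(y, 2)) (Function('A')(y) = Mul(Mul(2, y), Mul(2, y)) = Mul(4, Pow(y, 2)))
Mul(Function('A')(19), -20056) = Mul(Mul(4, Pow(19, 2)), -20056) = Mul(Mul(4, 361), -20056) = Mul(1444, -20056) = -28960864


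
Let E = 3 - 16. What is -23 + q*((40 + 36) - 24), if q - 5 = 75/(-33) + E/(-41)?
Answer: 61023/451 ≈ 135.31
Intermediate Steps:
E = -13
q = 1373/451 (q = 5 + (75/(-33) - 13/(-41)) = 5 + (75*(-1/33) - 13*(-1/41)) = 5 + (-25/11 + 13/41) = 5 - 882/451 = 1373/451 ≈ 3.0443)
-23 + q*((40 + 36) - 24) = -23 + 1373*((40 + 36) - 24)/451 = -23 + 1373*(76 - 24)/451 = -23 + (1373/451)*52 = -23 + 71396/451 = 61023/451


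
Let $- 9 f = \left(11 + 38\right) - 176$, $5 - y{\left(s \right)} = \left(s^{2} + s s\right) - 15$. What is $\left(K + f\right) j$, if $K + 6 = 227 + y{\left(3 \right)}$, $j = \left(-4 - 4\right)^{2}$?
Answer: $\frac{136576}{9} \approx 15175.0$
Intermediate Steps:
$y{\left(s \right)} = 20 - 2 s^{2}$ ($y{\left(s \right)} = 5 - \left(\left(s^{2} + s s\right) - 15\right) = 5 - \left(\left(s^{2} + s^{2}\right) - 15\right) = 5 - \left(2 s^{2} - 15\right) = 5 - \left(-15 + 2 s^{2}\right) = 20 - 2 s^{2}$)
$f = \frac{127}{9}$ ($f = - \frac{\left(11 + 38\right) - 176}{9} = - \frac{49 - 176}{9} = \left(- \frac{1}{9}\right) \left(-127\right) = \frac{127}{9} \approx 14.111$)
$j = 64$ ($j = \left(-8\right)^{2} = 64$)
$K = 223$ ($K = -6 + \left(227 + \left(20 - 2 \cdot 3^{2}\right)\right) = -6 + \left(227 + \left(20 - 18\right)\right) = -6 + \left(227 + 2\right) = -6 + 229 = 223$)
$\left(K + f\right) j = \left(223 + \frac{127}{9}\right) 64 = \frac{2134}{9} \cdot 64 = \frac{136576}{9}$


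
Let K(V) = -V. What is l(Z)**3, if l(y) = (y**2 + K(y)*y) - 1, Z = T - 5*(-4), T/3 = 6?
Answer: -1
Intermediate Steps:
T = 18 (T = 3*6 = 18)
Z = 38 (Z = 18 - 5*(-4) = 18 + 20 = 38)
l(y) = -1 (l(y) = (y**2 + (-y)*y) - 1 = (y**2 - y**2) - 1 = 0 - 1 = -1)
l(Z)**3 = (-1)**3 = -1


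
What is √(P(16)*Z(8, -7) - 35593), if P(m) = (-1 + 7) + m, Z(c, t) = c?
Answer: I*√35417 ≈ 188.19*I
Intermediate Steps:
P(m) = 6 + m
√(P(16)*Z(8, -7) - 35593) = √((6 + 16)*8 - 35593) = √(22*8 - 35593) = √(176 - 35593) = √(-35417) = I*√35417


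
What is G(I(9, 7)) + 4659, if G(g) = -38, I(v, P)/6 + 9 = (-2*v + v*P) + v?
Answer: 4621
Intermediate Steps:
I(v, P) = -54 - 6*v + 6*P*v (I(v, P) = -54 + 6*((-2*v + v*P) + v) = -54 + 6*((-2*v + P*v) + v) = -54 + 6*(-v + P*v) = -54 + (-6*v + 6*P*v) = -54 - 6*v + 6*P*v)
G(I(9, 7)) + 4659 = -38 + 4659 = 4621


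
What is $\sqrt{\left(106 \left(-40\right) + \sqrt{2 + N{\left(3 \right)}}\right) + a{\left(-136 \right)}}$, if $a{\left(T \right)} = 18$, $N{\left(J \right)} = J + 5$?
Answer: $\sqrt{-4222 + \sqrt{10}} \approx 64.953 i$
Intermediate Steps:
$N{\left(J \right)} = 5 + J$
$\sqrt{\left(106 \left(-40\right) + \sqrt{2 + N{\left(3 \right)}}\right) + a{\left(-136 \right)}} = \sqrt{\left(106 \left(-40\right) + \sqrt{2 + \left(5 + 3\right)}\right) + 18} = \sqrt{\left(-4240 + \sqrt{2 + 8}\right) + 18} = \sqrt{\left(-4240 + \sqrt{10}\right) + 18} = \sqrt{-4222 + \sqrt{10}}$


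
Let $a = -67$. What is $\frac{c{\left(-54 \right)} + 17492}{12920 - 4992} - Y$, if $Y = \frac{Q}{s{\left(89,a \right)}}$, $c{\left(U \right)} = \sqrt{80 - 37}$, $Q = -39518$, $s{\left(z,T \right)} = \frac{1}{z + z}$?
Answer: $\frac{13941796701}{1982} + \frac{\sqrt{43}}{7928} \approx 7.0342 \cdot 10^{6}$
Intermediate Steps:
$s{\left(z,T \right)} = \frac{1}{2 z}$
$c{\left(U \right)} = \sqrt{43}$
$Y = -7034204$ ($Y = - \frac{39518}{\frac{1}{2} \cdot \frac{1}{89}} = - 39518 \frac{1}{\frac{1}{178}} = \left(-39518\right) 178 = -7034204$)
$\frac{c{\left(-54 \right)} + 17492}{12920 - 4992} - Y = \frac{\sqrt{43} + 17492}{12920 - 4992} - -7034204 = \frac{17492 + \sqrt{43}}{7928} + 7034204 = \left(17492 + \sqrt{43}\right) \frac{1}{7928} + 7034204 = \left(\frac{4373}{1982} + \frac{\sqrt{43}}{7928}\right) + 7034204 = \frac{13941796701}{1982} + \frac{\sqrt{43}}{7928}$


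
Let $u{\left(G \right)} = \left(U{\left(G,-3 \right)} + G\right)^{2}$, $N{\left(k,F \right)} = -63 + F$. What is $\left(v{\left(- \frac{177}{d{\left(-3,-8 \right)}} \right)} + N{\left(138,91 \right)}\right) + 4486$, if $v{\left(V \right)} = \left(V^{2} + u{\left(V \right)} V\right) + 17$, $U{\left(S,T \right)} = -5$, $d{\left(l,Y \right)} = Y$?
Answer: $\frac{5892617}{512} \approx 11509.0$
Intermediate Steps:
$u{\left(G \right)} = \left(-5 + G\right)^{2}$
$v{\left(V \right)} = 17 + V^{2} + V \left(-5 + V\right)^{2}$ ($v{\left(V \right)} = \left(V^{2} + \left(-5 + V\right)^{2} V\right) + 17 = \left(V^{2} + V \left(-5 + V\right)^{2}\right) + 17 = 17 + V^{2} + V \left(-5 + V\right)^{2}$)
$\left(v{\left(- \frac{177}{d{\left(-3,-8 \right)}} \right)} + N{\left(138,91 \right)}\right) + 4486 = \left(\left(17 + \left(- \frac{177}{-8}\right)^{2} + - \frac{177}{-8} \left(-5 - \frac{177}{-8}\right)^{2}\right) + \left(-63 + 91\right)\right) + 4486 = \left(\left(17 + \left(\left(-177\right) \left(- \frac{1}{8}\right)\right)^{2} + \left(-177\right) \left(- \frac{1}{8}\right) \left(-5 - - \frac{177}{8}\right)^{2}\right) + 28\right) + 4486 = \left(\left(17 + \left(\frac{177}{8}\right)^{2} + \frac{177 \left(-5 + \frac{177}{8}\right)^{2}}{8}\right) + 28\right) + 4486 = \left(\left(17 + \frac{31329}{64} + \frac{177 \left(\frac{137}{8}\right)^{2}}{8}\right) + 28\right) + 4486 = \left(\left(17 + \frac{31329}{64} + \frac{177}{8} \cdot \frac{18769}{64}\right) + 28\right) + 4486 = \left(\left(17 + \frac{31329}{64} + \frac{3322113}{512}\right) + 28\right) + 4486 = \left(\frac{3581449}{512} + 28\right) + 4486 = \frac{3595785}{512} + 4486 = \frac{5892617}{512}$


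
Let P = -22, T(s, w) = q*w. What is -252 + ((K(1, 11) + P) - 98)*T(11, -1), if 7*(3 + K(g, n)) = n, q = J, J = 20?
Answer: 15236/7 ≈ 2176.6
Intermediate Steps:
q = 20
K(g, n) = -3 + n/7
T(s, w) = 20*w
-252 + ((K(1, 11) + P) - 98)*T(11, -1) = -252 + (((-3 + (⅐)*11) - 22) - 98)*(20*(-1)) = -252 + (((-3 + 11/7) - 22) - 98)*(-20) = -252 + ((-10/7 - 22) - 98)*(-20) = -252 + (-164/7 - 98)*(-20) = -252 - 850/7*(-20) = -252 + 17000/7 = 15236/7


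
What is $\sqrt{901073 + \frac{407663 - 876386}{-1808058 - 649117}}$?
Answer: $\frac{\sqrt{217616707841325926}}{491435} \approx 949.25$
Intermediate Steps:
$\sqrt{901073 + \frac{407663 - 876386}{-1808058 - 649117}} = \sqrt{901073 - \frac{468723}{-2457175}} = \sqrt{901073 - - \frac{468723}{2457175}} = \sqrt{901073 + \frac{468723}{2457175}} = \sqrt{\frac{2214094517498}{2457175}} = \frac{\sqrt{217616707841325926}}{491435}$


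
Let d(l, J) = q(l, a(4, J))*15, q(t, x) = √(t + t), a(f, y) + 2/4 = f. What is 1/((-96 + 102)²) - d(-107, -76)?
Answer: 1/36 - 15*I*√214 ≈ 0.027778 - 219.43*I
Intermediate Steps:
a(f, y) = -½ + f
q(t, x) = √2*√t (q(t, x) = √(2*t) = √2*√t)
d(l, J) = 15*√2*√l (d(l, J) = (√2*√l)*15 = 15*√2*√l)
1/((-96 + 102)²) - d(-107, -76) = 1/((-96 + 102)²) - 15*√2*√(-107) = 1/(6²) - 15*√2*I*√107 = 1/36 - 15*I*√214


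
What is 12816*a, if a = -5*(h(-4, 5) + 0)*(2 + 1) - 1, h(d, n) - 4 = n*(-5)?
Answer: 4024224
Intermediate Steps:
h(d, n) = 4 - 5*n (h(d, n) = 4 + n*(-5) = 4 - 5*n)
a = 314 (a = -5*((4 - 5*5) + 0)*(2 + 1) - 1 = -5*((4 - 25) + 0)*3 - 1 = -5*(-21 + 0)*3 - 1 = -(-105)*3 - 1 = -5*(-63) - 1 = 315 - 1 = 314)
12816*a = 12816*314 = 4024224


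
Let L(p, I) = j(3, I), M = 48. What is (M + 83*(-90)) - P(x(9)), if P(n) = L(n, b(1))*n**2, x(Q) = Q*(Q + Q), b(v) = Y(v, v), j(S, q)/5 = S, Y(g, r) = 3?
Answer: -401082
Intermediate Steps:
j(S, q) = 5*S
b(v) = 3
x(Q) = 2*Q**2 (x(Q) = Q*(2*Q) = 2*Q**2)
L(p, I) = 15 (L(p, I) = 5*3 = 15)
P(n) = 15*n**2
(M + 83*(-90)) - P(x(9)) = (48 + 83*(-90)) - 15*(2*9**2)**2 = (48 - 7470) - 15*(2*81)**2 = -7422 - 15*162**2 = -7422 - 15*26244 = -7422 - 1*393660 = -7422 - 393660 = -401082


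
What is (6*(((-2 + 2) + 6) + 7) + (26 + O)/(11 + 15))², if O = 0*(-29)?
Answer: 6241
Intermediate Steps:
O = 0
(6*(((-2 + 2) + 6) + 7) + (26 + O)/(11 + 15))² = (6*(((-2 + 2) + 6) + 7) + (26 + 0)/(11 + 15))² = (6*((0 + 6) + 7) + 26/26)² = (6*(6 + 7) + 26*(1/26))² = (6*13 + 1)² = (78 + 1)² = 79² = 6241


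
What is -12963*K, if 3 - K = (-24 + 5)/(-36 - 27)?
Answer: -734570/21 ≈ -34980.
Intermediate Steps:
K = 170/63 (K = 3 - (-24 + 5)/(-36 - 27) = 3 - (-19)/(-63) = 3 - (-19)*(-1)/63 = 3 - 1*19/63 = 3 - 19/63 = 170/63 ≈ 2.6984)
-12963*K = -12963*170/63 = -734570/21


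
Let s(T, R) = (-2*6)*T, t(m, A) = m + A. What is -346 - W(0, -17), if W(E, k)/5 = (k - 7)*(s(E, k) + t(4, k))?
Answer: -1906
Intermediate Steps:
t(m, A) = A + m
s(T, R) = -12*T
W(E, k) = 5*(-7 + k)*(4 + k - 12*E) (W(E, k) = 5*((k - 7)*(-12*E + (k + 4))) = 5*((-7 + k)*(-12*E + (4 + k))) = 5*((-7 + k)*(4 + k - 12*E)) = 5*(-7 + k)*(4 + k - 12*E))
-346 - W(0, -17) = -346 - (-140 - 15*(-17) + 5*(-17)² + 420*0 - 60*0*(-17)) = -346 - (-140 + 255 + 5*289 + 0 + 0) = -346 - (-140 + 255 + 1445 + 0 + 0) = -346 - 1*1560 = -346 - 1560 = -1906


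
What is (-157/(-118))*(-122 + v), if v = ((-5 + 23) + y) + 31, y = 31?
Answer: -3297/59 ≈ -55.881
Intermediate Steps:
v = 80 (v = ((-5 + 23) + 31) + 31 = (18 + 31) + 31 = 49 + 31 = 80)
(-157/(-118))*(-122 + v) = (-157/(-118))*(-122 + 80) = -157*(-1/118)*(-42) = (157/118)*(-42) = -3297/59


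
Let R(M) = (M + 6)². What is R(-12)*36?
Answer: 1296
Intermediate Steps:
R(M) = (6 + M)²
R(-12)*36 = (6 - 12)²*36 = (-6)²*36 = 36*36 = 1296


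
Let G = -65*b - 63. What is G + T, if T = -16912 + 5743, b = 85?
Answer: -16757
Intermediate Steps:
T = -11169
G = -5588 (G = -65*85 - 63 = -5525 - 63 = -5588)
G + T = -5588 - 11169 = -16757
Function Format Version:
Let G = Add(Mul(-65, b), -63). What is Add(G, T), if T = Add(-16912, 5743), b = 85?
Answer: -16757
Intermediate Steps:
T = -11169
G = -5588 (G = Add(Mul(-65, 85), -63) = Add(-5525, -63) = -5588)
Add(G, T) = Add(-5588, -11169) = -16757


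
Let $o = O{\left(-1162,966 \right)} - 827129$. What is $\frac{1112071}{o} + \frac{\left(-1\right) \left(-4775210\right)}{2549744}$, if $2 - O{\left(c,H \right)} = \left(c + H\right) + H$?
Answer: $\frac{558942836773}{1055462704184} \approx 0.52957$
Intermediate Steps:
$O{\left(c,H \right)} = 2 - c - 2 H$ ($O{\left(c,H \right)} = 2 - \left(\left(c + H\right) + H\right) = 2 - \left(\left(H + c\right) + H\right) = 2 - \left(c + 2 H\right) = 2 - c - 2 H$)
$o = -827897$ ($o = \left(2 - -1162 - 1932\right) - 827129 = \left(2 + 1162 - 1932\right) - 827129 = -768 - 827129 = -827897$)
$\frac{1112071}{o} + \frac{\left(-1\right) \left(-4775210\right)}{2549744} = \frac{1112071}{-827897} + \frac{\left(-1\right) \left(-4775210\right)}{2549744} = 1112071 \left(- \frac{1}{827897}\right) + 4775210 \cdot \frac{1}{2549744} = - \frac{1112071}{827897} + \frac{2387605}{1274872} = \frac{558942836773}{1055462704184}$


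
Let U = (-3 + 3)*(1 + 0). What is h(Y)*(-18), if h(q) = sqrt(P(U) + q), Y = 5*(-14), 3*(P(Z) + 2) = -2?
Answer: -6*I*sqrt(654) ≈ -153.44*I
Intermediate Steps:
U = 0 (U = 0*1 = 0)
P(Z) = -8/3 (P(Z) = -2 + (1/3)*(-2) = -2 - 2/3 = -8/3)
Y = -70
h(q) = sqrt(-8/3 + q)
h(Y)*(-18) = (sqrt(-24 + 9*(-70))/3)*(-18) = (sqrt(-24 - 630)/3)*(-18) = (sqrt(-654)/3)*(-18) = ((I*sqrt(654))/3)*(-18) = (I*sqrt(654)/3)*(-18) = -6*I*sqrt(654)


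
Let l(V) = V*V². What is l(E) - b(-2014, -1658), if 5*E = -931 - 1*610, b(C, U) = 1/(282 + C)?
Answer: -6338052085047/216500 ≈ -2.9275e+7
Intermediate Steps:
E = -1541/5 (E = (-931 - 1*610)/5 = (-931 - 610)/5 = (⅕)*(-1541) = -1541/5 ≈ -308.20)
l(V) = V³
l(E) - b(-2014, -1658) = (-1541/5)³ - 1/(282 - 2014) = -3659383421/125 - 1/(-1732) = -3659383421/125 - 1*(-1/1732) = -3659383421/125 + 1/1732 = -6338052085047/216500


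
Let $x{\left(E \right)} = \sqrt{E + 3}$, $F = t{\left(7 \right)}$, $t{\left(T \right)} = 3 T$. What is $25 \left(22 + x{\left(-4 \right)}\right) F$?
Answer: $11550 + 525 i \approx 11550.0 + 525.0 i$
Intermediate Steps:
$F = 21$ ($F = 3 \cdot 7 = 21$)
$x{\left(E \right)} = \sqrt{3 + E}$
$25 \left(22 + x{\left(-4 \right)}\right) F = 25 \left(22 + \sqrt{3 - 4}\right) 21 = 25 \left(22 + \sqrt{-1}\right) 21 = 25 \left(22 + i\right) 21 = \left(550 + 25 i\right) 21 = 11550 + 525 i$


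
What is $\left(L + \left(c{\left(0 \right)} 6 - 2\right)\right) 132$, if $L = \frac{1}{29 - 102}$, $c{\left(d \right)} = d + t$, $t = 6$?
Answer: $\frac{327492}{73} \approx 4486.2$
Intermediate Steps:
$c{\left(d \right)} = 6 + d$ ($c{\left(d \right)} = d + 6 = 6 + d$)
$L = - \frac{1}{73}$ ($L = \frac{1}{-73} = - \frac{1}{73} \approx -0.013699$)
$\left(L + \left(c{\left(0 \right)} 6 - 2\right)\right) 132 = \left(- \frac{1}{73} - \left(2 - \left(6 + 0\right) 6\right)\right) 132 = \left(- \frac{1}{73} + \left(6 \cdot 6 - 2\right)\right) 132 = \left(- \frac{1}{73} + \left(36 - 2\right)\right) 132 = \left(- \frac{1}{73} + 34\right) 132 = \frac{2481}{73} \cdot 132 = \frac{327492}{73}$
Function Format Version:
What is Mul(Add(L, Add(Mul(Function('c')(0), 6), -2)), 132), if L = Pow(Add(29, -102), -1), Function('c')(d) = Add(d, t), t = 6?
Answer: Rational(327492, 73) ≈ 4486.2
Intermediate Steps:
Function('c')(d) = Add(6, d) (Function('c')(d) = Add(d, 6) = Add(6, d))
L = Rational(-1, 73) (L = Pow(-73, -1) = Rational(-1, 73) ≈ -0.013699)
Mul(Add(L, Add(Mul(Function('c')(0), 6), -2)), 132) = Mul(Add(Rational(-1, 73), Add(Mul(Add(6, 0), 6), -2)), 132) = Mul(Add(Rational(-1, 73), Add(Mul(6, 6), -2)), 132) = Mul(Add(Rational(-1, 73), Add(36, -2)), 132) = Mul(Add(Rational(-1, 73), 34), 132) = Mul(Rational(2481, 73), 132) = Rational(327492, 73)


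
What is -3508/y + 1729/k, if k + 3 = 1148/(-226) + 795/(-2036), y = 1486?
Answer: -298974191058/1447886329 ≈ -206.49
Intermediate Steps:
k = -1948703/230068 (k = -3 + (1148/(-226) + 795/(-2036)) = -3 + (1148*(-1/226) + 795*(-1/2036)) = -3 + (-574/113 - 795/2036) = -3 - 1258499/230068 = -1948703/230068 ≈ -8.4701)
-3508/y + 1729/k = -3508/1486 + 1729/(-1948703/230068) = -3508*1/1486 + 1729*(-230068/1948703) = -1754/743 - 397787572/1948703 = -298974191058/1447886329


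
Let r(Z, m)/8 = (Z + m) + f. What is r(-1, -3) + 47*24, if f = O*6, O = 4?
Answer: 1288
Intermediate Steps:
f = 24 (f = 4*6 = 24)
r(Z, m) = 192 + 8*Z + 8*m (r(Z, m) = 8*((Z + m) + 24) = 8*(24 + Z + m) = 192 + 8*Z + 8*m)
r(-1, -3) + 47*24 = (192 + 8*(-1) + 8*(-3)) + 47*24 = (192 - 8 - 24) + 1128 = 160 + 1128 = 1288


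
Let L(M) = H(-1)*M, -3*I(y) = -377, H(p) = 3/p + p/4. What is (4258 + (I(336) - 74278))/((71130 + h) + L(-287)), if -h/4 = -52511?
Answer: -838732/3385281 ≈ -0.24776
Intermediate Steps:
h = 210044 (h = -4*(-52511) = 210044)
H(p) = 3/p + p/4 (H(p) = 3/p + p*(¼) = 3/p + p/4)
I(y) = 377/3 (I(y) = -⅓*(-377) = 377/3)
L(M) = -13*M/4 (L(M) = (3/(-1) + (¼)*(-1))*M = (3*(-1) - ¼)*M = (-3 - ¼)*M = -13*M/4)
(4258 + (I(336) - 74278))/((71130 + h) + L(-287)) = (4258 + (377/3 - 74278))/((71130 + 210044) - 13/4*(-287)) = (4258 - 222457/3)/(281174 + 3731/4) = -209683/(3*1128427/4) = -209683/3*4/1128427 = -838732/3385281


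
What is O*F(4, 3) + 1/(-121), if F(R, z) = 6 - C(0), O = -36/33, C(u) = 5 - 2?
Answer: -397/121 ≈ -3.2810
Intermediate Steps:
C(u) = 3
O = -12/11 (O = -36*1/33 = -12/11 ≈ -1.0909)
F(R, z) = 3 (F(R, z) = 6 - 1*3 = 6 - 3 = 3)
O*F(4, 3) + 1/(-121) = -12/11*3 + 1/(-121) = -36/11 - 1/121 = -397/121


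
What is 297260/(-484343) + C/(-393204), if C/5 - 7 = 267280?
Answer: -764176758245/190445604972 ≈ -4.0126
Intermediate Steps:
C = 1336435 (C = 35 + 5*267280 = 35 + 1336400 = 1336435)
297260/(-484343) + C/(-393204) = 297260/(-484343) + 1336435/(-393204) = 297260*(-1/484343) + 1336435*(-1/393204) = -297260/484343 - 1336435/393204 = -764176758245/190445604972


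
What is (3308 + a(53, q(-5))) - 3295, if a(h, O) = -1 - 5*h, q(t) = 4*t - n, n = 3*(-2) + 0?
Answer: -253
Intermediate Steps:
n = -6 (n = -6 + 0 = -6)
q(t) = 6 + 4*t (q(t) = 4*t - 1*(-6) = 4*t + 6 = 6 + 4*t)
(3308 + a(53, q(-5))) - 3295 = (3308 + (-1 - 5*53)) - 3295 = (3308 + (-1 - 265)) - 3295 = (3308 - 266) - 3295 = 3042 - 3295 = -253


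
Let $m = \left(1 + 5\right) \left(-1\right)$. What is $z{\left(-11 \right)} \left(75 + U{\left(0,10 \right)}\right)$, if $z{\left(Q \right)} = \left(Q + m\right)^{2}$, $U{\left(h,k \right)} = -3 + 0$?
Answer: $20808$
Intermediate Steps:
$m = -6$ ($m = 6 \left(-1\right) = -6$)
$U{\left(h,k \right)} = -3$
$z{\left(Q \right)} = \left(-6 + Q\right)^{2}$ ($z{\left(Q \right)} = \left(Q - 6\right)^{2} = \left(-6 + Q\right)^{2}$)
$z{\left(-11 \right)} \left(75 + U{\left(0,10 \right)}\right) = \left(-6 - 11\right)^{2} \left(75 - 3\right) = \left(-17\right)^{2} \cdot 72 = 289 \cdot 72 = 20808$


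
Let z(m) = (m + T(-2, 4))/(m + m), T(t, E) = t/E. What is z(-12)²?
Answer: 625/2304 ≈ 0.27127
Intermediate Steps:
z(m) = (-½ + m)/(2*m) (z(m) = (m - 2/4)/(m + m) = (m - 2*¼)/((2*m)) = (m - ½)*(1/(2*m)) = (-½ + m)*(1/(2*m)) = (-½ + m)/(2*m))
z(-12)² = ((¼)*(-1 + 2*(-12))/(-12))² = ((¼)*(-1/12)*(-1 - 24))² = ((¼)*(-1/12)*(-25))² = (25/48)² = 625/2304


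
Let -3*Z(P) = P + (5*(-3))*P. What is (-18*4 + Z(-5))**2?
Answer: 81796/9 ≈ 9088.4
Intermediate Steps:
Z(P) = 14*P/3 (Z(P) = -(P + (5*(-3))*P)/3 = -(P - 15*P)/3 = -(-14)*P/3 = 14*P/3)
(-18*4 + Z(-5))**2 = (-18*4 + (14/3)*(-5))**2 = (-6*12 - 70/3)**2 = (-72 - 70/3)**2 = (-286/3)**2 = 81796/9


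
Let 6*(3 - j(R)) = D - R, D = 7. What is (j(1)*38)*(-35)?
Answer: -2660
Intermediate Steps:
j(R) = 11/6 + R/6 (j(R) = 3 - (7 - R)/6 = 3 + (-7/6 + R/6) = 11/6 + R/6)
(j(1)*38)*(-35) = ((11/6 + (⅙)*1)*38)*(-35) = ((11/6 + ⅙)*38)*(-35) = (2*38)*(-35) = 76*(-35) = -2660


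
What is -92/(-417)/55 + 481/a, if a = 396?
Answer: 335399/275220 ≈ 1.2187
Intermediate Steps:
-92/(-417)/55 + 481/a = -92/(-417)/55 + 481/396 = -92*(-1/417)*(1/55) + 481*(1/396) = (92/417)*(1/55) + 481/396 = 92/22935 + 481/396 = 335399/275220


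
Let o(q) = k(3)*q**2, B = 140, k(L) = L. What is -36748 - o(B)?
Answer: -95548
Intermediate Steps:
o(q) = 3*q**2
-36748 - o(B) = -36748 - 3*140**2 = -36748 - 3*19600 = -36748 - 1*58800 = -36748 - 58800 = -95548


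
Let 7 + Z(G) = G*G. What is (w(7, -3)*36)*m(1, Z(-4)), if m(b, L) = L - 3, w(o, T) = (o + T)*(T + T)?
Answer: -5184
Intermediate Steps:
w(o, T) = 2*T*(T + o) (w(o, T) = (T + o)*(2*T) = 2*T*(T + o))
Z(G) = -7 + G**2 (Z(G) = -7 + G*G = -7 + G**2)
m(b, L) = -3 + L
(w(7, -3)*36)*m(1, Z(-4)) = ((2*(-3)*(-3 + 7))*36)*(-3 + (-7 + (-4)**2)) = ((2*(-3)*4)*36)*(-3 + (-7 + 16)) = (-24*36)*(-3 + 9) = -864*6 = -5184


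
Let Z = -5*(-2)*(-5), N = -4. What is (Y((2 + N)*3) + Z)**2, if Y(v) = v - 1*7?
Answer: 3969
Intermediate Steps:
Y(v) = -7 + v (Y(v) = v - 7 = -7 + v)
Z = -50 (Z = 10*(-5) = -50)
(Y((2 + N)*3) + Z)**2 = ((-7 + (2 - 4)*3) - 50)**2 = ((-7 - 2*3) - 50)**2 = ((-7 - 6) - 50)**2 = (-13 - 50)**2 = (-63)**2 = 3969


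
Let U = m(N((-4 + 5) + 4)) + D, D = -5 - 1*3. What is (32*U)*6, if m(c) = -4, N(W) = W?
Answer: -2304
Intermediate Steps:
D = -8 (D = -5 - 3 = -8)
U = -12 (U = -4 - 8 = -12)
(32*U)*6 = (32*(-12))*6 = -384*6 = -2304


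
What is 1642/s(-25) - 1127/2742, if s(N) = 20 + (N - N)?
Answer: 559978/6855 ≈ 81.689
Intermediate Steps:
s(N) = 20 (s(N) = 20 + 0 = 20)
1642/s(-25) - 1127/2742 = 1642/20 - 1127/2742 = 1642*(1/20) - 1127*1/2742 = 821/10 - 1127/2742 = 559978/6855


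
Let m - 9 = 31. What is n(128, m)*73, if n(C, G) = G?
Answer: 2920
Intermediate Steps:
m = 40 (m = 9 + 31 = 40)
n(128, m)*73 = 40*73 = 2920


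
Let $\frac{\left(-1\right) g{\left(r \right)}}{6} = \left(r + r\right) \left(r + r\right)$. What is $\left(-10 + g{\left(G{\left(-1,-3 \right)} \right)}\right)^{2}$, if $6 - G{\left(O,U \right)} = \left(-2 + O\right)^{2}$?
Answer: $51076$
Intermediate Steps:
$G{\left(O,U \right)} = 6 - \left(-2 + O\right)^{2}$
$g{\left(r \right)} = - 24 r^{2}$ ($g{\left(r \right)} = - 6 \left(r + r\right) \left(r + r\right) = - 6 \cdot 2 r 2 r = - 6 \cdot 4 r^{2} = - 24 r^{2}$)
$\left(-10 + g{\left(G{\left(-1,-3 \right)} \right)}\right)^{2} = \left(-10 - 24 \left(6 - \left(-2 - 1\right)^{2}\right)^{2}\right)^{2} = \left(-10 - 24 \left(6 - \left(-3\right)^{2}\right)^{2}\right)^{2} = \left(-10 - 24 \left(6 - 9\right)^{2}\right)^{2} = \left(-10 - 24 \left(-3\right)^{2}\right)^{2} = \left(-10 - 216\right)^{2} = \left(-226\right)^{2} = 51076$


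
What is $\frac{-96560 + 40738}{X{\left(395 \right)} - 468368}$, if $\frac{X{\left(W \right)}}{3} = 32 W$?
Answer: $\frac{27911}{215224} \approx 0.12968$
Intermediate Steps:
$X{\left(W \right)} = 96 W$ ($X{\left(W \right)} = 3 \cdot 32 W = 96 W$)
$\frac{-96560 + 40738}{X{\left(395 \right)} - 468368} = \frac{-96560 + 40738}{96 \cdot 395 - 468368} = - \frac{55822}{37920 - 468368} = - \frac{55822}{-430448} = \left(-55822\right) \left(- \frac{1}{430448}\right) = \frac{27911}{215224}$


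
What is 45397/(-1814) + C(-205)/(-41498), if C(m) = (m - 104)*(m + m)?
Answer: -1056850183/37638686 ≈ -28.079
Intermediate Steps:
C(m) = 2*m*(-104 + m) (C(m) = (-104 + m)*(2*m) = 2*m*(-104 + m))
45397/(-1814) + C(-205)/(-41498) = 45397/(-1814) + (2*(-205)*(-104 - 205))/(-41498) = 45397*(-1/1814) + (2*(-205)*(-309))*(-1/41498) = -45397/1814 + 126690*(-1/41498) = -45397/1814 - 63345/20749 = -1056850183/37638686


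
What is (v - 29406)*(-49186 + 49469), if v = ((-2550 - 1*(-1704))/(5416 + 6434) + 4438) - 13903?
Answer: -21726013578/1975 ≈ -1.1001e+7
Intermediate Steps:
v = -18693516/1975 (v = ((-2550 + 1704)/11850 + 4438) - 13903 = (-846*1/11850 + 4438) - 13903 = (-141/1975 + 4438) - 13903 = 8764909/1975 - 13903 = -18693516/1975 ≈ -9465.1)
(v - 29406)*(-49186 + 49469) = (-18693516/1975 - 29406)*(-49186 + 49469) = -76770366/1975*283 = -21726013578/1975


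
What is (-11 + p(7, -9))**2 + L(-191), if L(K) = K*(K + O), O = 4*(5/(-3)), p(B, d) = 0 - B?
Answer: 114235/3 ≈ 38078.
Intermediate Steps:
p(B, d) = -B
O = -20/3 (O = 4*(5*(-1/3)) = 4*(-5/3) = -20/3 ≈ -6.6667)
L(K) = K*(-20/3 + K) (L(K) = K*(K - 20/3) = K*(-20/3 + K))
(-11 + p(7, -9))**2 + L(-191) = (-11 - 1*7)**2 + (1/3)*(-191)*(-20 + 3*(-191)) = (-11 - 7)**2 + (1/3)*(-191)*(-20 - 573) = (-18)**2 + (1/3)*(-191)*(-593) = 324 + 113263/3 = 114235/3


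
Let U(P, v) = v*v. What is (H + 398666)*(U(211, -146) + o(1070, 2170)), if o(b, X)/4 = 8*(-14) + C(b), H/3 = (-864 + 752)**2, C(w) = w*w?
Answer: 2007174987464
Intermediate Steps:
C(w) = w**2
H = 37632 (H = 3*(-864 + 752)**2 = 3*(-112)**2 = 3*12544 = 37632)
o(b, X) = -448 + 4*b**2 (o(b, X) = 4*(8*(-14) + b**2) = 4*(-112 + b**2) = -448 + 4*b**2)
U(P, v) = v**2
(H + 398666)*(U(211, -146) + o(1070, 2170)) = (37632 + 398666)*((-146)**2 + (-448 + 4*1070**2)) = 436298*(21316 + (-448 + 4*1144900)) = 436298*(21316 + (-448 + 4579600)) = 436298*(21316 + 4579152) = 436298*4600468 = 2007174987464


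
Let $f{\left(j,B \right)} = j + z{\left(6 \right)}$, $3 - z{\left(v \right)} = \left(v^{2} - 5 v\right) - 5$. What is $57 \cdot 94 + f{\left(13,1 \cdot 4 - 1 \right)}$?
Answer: $5373$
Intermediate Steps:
$z{\left(v \right)} = 8 - v^{2} + 5 v$ ($z{\left(v \right)} = 3 - \left(\left(v^{2} - 5 v\right) - 5\right) = 3 - \left(-5 + v^{2} - 5 v\right) = 3 + \left(5 - v^{2} + 5 v\right) = 8 - v^{2} + 5 v$)
$f{\left(j,B \right)} = 2 + j$ ($f{\left(j,B \right)} = j + \left(8 - 6^{2} + 5 \cdot 6\right) = j + \left(8 - 36 + 30\right) = j + 2 = 2 + j$)
$57 \cdot 94 + f{\left(13,1 \cdot 4 - 1 \right)} = 57 \cdot 94 + \left(2 + 13\right) = 5358 + 15 = 5373$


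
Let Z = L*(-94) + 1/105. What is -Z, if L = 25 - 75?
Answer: -493501/105 ≈ -4700.0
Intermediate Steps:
L = -50
Z = 493501/105 (Z = -50*(-94) + 1/105 = 4700 + 1/105 = 493501/105 ≈ 4700.0)
-Z = -1*493501/105 = -493501/105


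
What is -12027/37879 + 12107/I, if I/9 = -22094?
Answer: -2850121895/7532087634 ≈ -0.37840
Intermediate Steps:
I = -198846 (I = 9*(-22094) = -198846)
-12027/37879 + 12107/I = -12027/37879 + 12107/(-198846) = -12027*1/37879 + 12107*(-1/198846) = -12027/37879 - 12107/198846 = -2850121895/7532087634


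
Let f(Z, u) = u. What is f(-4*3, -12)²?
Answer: 144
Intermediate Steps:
f(-4*3, -12)² = (-12)² = 144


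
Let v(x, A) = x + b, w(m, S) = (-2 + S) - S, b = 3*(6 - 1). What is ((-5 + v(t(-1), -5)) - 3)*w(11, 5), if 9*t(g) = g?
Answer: -124/9 ≈ -13.778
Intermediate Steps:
b = 15 (b = 3*5 = 15)
t(g) = g/9
w(m, S) = -2
v(x, A) = 15 + x (v(x, A) = x + 15 = 15 + x)
((-5 + v(t(-1), -5)) - 3)*w(11, 5) = ((-5 + (15 + (1/9)*(-1))) - 3)*(-2) = ((-5 + (15 - 1/9)) - 3)*(-2) = ((-5 + 134/9) - 3)*(-2) = (89/9 - 3)*(-2) = (62/9)*(-2) = -124/9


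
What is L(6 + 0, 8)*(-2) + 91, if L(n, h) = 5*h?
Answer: 11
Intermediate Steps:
L(6 + 0, 8)*(-2) + 91 = (5*8)*(-2) + 91 = 40*(-2) + 91 = -80 + 91 = 11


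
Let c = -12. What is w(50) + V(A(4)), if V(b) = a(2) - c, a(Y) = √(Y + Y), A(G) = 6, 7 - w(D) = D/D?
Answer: 20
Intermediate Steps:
w(D) = 6 (w(D) = 7 - D/D = 7 - 1*1 = 7 - 1 = 6)
a(Y) = √2*√Y (a(Y) = √(2*Y) = √2*√Y)
V(b) = 14 (V(b) = √2*√2 - 1*(-12) = 2 + 12 = 14)
w(50) + V(A(4)) = 6 + 14 = 20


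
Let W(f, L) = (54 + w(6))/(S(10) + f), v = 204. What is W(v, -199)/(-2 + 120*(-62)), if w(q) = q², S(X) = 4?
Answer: -45/773968 ≈ -5.8142e-5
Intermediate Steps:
W(f, L) = 90/(4 + f) (W(f, L) = (54 + 6²)/(4 + f) = (54 + 36)/(4 + f) = 90/(4 + f))
W(v, -199)/(-2 + 120*(-62)) = (90/(4 + 204))/(-2 + 120*(-62)) = (90/208)/(-2 - 7440) = (90*(1/208))/(-7442) = (45/104)*(-1/7442) = -45/773968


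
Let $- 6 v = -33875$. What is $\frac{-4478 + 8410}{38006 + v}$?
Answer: $\frac{23592}{261911} \approx 0.090076$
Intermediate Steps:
$v = \frac{33875}{6}$ ($v = \left(- \frac{1}{6}\right) \left(-33875\right) = \frac{33875}{6} \approx 5645.8$)
$\frac{-4478 + 8410}{38006 + v} = \frac{-4478 + 8410}{38006 + \frac{33875}{6}} = \frac{3932}{\frac{261911}{6}} = 3932 \cdot \frac{6}{261911} = \frac{23592}{261911}$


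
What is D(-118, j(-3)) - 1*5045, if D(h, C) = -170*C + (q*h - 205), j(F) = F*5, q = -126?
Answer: 12168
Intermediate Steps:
j(F) = 5*F
D(h, C) = -205 - 170*C - 126*h (D(h, C) = -170*C + (-126*h - 205) = -170*C + (-205 - 126*h) = -205 - 170*C - 126*h)
D(-118, j(-3)) - 1*5045 = (-205 - 850*(-3) - 126*(-118)) - 1*5045 = (-205 - 170*(-15) + 14868) - 5045 = (-205 + 2550 + 14868) - 5045 = 17213 - 5045 = 12168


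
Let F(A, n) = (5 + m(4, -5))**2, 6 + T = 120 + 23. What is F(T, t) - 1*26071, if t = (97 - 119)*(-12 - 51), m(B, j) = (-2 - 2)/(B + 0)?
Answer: -26055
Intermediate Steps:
m(B, j) = -4/B
t = 1386 (t = -22*(-63) = 1386)
T = 137 (T = -6 + (120 + 23) = -6 + 143 = 137)
F(A, n) = 16 (F(A, n) = (5 - 4/4)**2 = (5 - 4*1/4)**2 = (5 - 1)**2 = 4**2 = 16)
F(T, t) - 1*26071 = 16 - 1*26071 = 16 - 26071 = -26055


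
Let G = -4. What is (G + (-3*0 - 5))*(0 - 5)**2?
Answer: -225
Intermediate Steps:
(G + (-3*0 - 5))*(0 - 5)**2 = (-4 + (-3*0 - 5))*(0 - 5)**2 = (-4 + (0 - 5))*(-5)**2 = (-4 - 5)*25 = -9*25 = -225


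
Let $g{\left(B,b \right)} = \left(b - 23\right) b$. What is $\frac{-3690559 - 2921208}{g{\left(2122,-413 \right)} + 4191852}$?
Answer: $- \frac{6611767}{4371920} \approx -1.5123$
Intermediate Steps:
$g{\left(B,b \right)} = b \left(-23 + b\right)$ ($g{\left(B,b \right)} = \left(-23 + b\right) b = b \left(-23 + b\right)$)
$\frac{-3690559 - 2921208}{g{\left(2122,-413 \right)} + 4191852} = \frac{-3690559 - 2921208}{- 413 \left(-23 - 413\right) + 4191852} = - \frac{6611767}{\left(-413\right) \left(-436\right) + 4191852} = - \frac{6611767}{180068 + 4191852} = - \frac{6611767}{4371920}$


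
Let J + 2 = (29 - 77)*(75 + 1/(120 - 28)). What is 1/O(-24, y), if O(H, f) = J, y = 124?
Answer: -23/82858 ≈ -0.00027758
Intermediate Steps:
J = -82858/23 (J = -2 + (29 - 77)*(75 + 1/(120 - 28)) = -2 - 48*(75 + 1/92) = -2 - 48*6901/92 = -2 - 82812/23 = -82858/23 ≈ -3602.5)
O(H, f) = -82858/23
1/O(-24, y) = 1/(-82858/23) = -23/82858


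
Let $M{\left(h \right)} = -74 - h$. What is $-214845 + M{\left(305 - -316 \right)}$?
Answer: $-215540$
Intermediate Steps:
$-214845 + M{\left(305 - -316 \right)} = -214845 - \left(379 + 316\right) = -214845 - 695 = -215540$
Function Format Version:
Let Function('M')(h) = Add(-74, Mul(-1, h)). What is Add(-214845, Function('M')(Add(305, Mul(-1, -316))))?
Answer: -215540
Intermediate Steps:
Add(-214845, Function('M')(Add(305, Mul(-1, -316)))) = Add(-214845, Add(-74, Mul(-1, Add(305, Mul(-1, -316))))) = Add(-214845, Add(-74, Mul(-1, Add(305, 316)))) = Add(-214845, Add(-74, Mul(-1, 621))) = Add(-214845, Add(-74, -621)) = Add(-214845, -695) = -215540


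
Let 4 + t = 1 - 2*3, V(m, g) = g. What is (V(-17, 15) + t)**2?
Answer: 36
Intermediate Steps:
t = -9 (t = -4 + (1 - 2*3) = -4 + (1 - 6) = -4 - 5 = -9)
(V(-17, 15) + t)**2 = (15 - 9)**2 = 6**2 = 36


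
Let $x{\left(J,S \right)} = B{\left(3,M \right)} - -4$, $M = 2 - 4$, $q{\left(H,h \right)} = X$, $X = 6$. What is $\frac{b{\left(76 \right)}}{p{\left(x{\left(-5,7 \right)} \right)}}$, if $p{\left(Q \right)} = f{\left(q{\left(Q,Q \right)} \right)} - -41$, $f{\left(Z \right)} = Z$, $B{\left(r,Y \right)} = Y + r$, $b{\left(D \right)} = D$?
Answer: $\frac{76}{47} \approx 1.617$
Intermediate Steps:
$q{\left(H,h \right)} = 6$
$M = -2$
$x{\left(J,S \right)} = 5$ ($x{\left(J,S \right)} = \left(-2 + 3\right) - -4 = 1 + 4 = 5$)
$p{\left(Q \right)} = 47$ ($p{\left(Q \right)} = 6 - -41 = 6 + 41 = 47$)
$\frac{b{\left(76 \right)}}{p{\left(x{\left(-5,7 \right)} \right)}} = \frac{76}{47}$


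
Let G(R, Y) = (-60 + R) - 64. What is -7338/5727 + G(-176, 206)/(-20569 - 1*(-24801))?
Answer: -118741/87814 ≈ -1.3522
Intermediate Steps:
G(R, Y) = -124 + R
-7338/5727 + G(-176, 206)/(-20569 - 1*(-24801)) = -7338/5727 + (-124 - 176)/(-20569 - 1*(-24801)) = -7338*1/5727 - 300/(-20569 + 24801) = -2446/1909 - 300/4232 = -2446/1909 - 300*1/4232 = -2446/1909 - 75/1058 = -118741/87814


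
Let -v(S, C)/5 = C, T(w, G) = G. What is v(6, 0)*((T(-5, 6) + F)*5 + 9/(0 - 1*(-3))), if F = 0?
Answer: 0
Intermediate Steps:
v(S, C) = -5*C
v(6, 0)*((T(-5, 6) + F)*5 + 9/(0 - 1*(-3))) = (-5*0)*((6 + 0)*5 + 9/(0 - 1*(-3))) = 0*(6*5 + 9/(0 + 3)) = 0*(30 + 9/3) = 0*(30 + 9*(⅓)) = 0*(30 + 3) = 0*33 = 0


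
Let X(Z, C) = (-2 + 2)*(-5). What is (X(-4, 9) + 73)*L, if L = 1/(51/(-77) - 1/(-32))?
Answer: -179872/1555 ≈ -115.67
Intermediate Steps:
X(Z, C) = 0 (X(Z, C) = 0*(-5) = 0)
L = -2464/1555 (L = 1/(51*(-1/77) - 1*(-1/32)) = 1/(-51/77 + 1/32) = 1/(-1555/2464) = -2464/1555 ≈ -1.5846)
(X(-4, 9) + 73)*L = (0 + 73)*(-2464/1555) = 73*(-2464/1555) = -179872/1555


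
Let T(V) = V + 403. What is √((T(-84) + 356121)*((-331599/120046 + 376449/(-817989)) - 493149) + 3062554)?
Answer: I*√47081216593694872439530186383906/16366051249 ≈ 4.1926e+5*I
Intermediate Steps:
T(V) = 403 + V
√((T(-84) + 356121)*((-331599/120046 + 376449/(-817989)) - 493149) + 3062554) = √(((403 - 84) + 356121)*((-331599/120046 + 376449/(-817989)) - 493149) + 3062554) = √((319 + 356121)*((-331599*1/120046 + 376449*(-1/817989)) - 493149) + 3062554) = √(356440*((-331599/120046 - 125483/272663) - 493149) + 3062554) = √(356440*(-105478510355/32732102498 - 493149) + 3062554) = √(356440*(-16141909093296557/32732102498) + 3062554) = √(-2876811038607312388540/16366051249 + 3062554) = √(-2876760916691595558594/16366051249) = I*√47081216593694872439530186383906/16366051249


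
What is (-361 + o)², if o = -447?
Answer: 652864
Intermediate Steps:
(-361 + o)² = (-361 - 447)² = (-808)² = 652864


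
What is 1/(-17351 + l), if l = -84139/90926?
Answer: -8266/143431015 ≈ -5.7630e-5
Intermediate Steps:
l = -7649/8266 (l = -84139*1/90926 = -7649/8266 ≈ -0.92536)
1/(-17351 + l) = 1/(-17351 - 7649/8266) = 1/(-143431015/8266) = -8266/143431015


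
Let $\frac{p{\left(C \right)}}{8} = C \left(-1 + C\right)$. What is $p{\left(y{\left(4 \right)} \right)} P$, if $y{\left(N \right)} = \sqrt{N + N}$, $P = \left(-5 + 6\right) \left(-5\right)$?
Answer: $-320 + 80 \sqrt{2} \approx -206.86$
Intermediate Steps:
$P = -5$ ($P = 1 \left(-5\right) = -5$)
$y{\left(N \right)} = \sqrt{2} \sqrt{N}$ ($y{\left(N \right)} = \sqrt{2 N} = \sqrt{2} \sqrt{N}$)
$p{\left(C \right)} = 8 C \left(-1 + C\right)$
$p{\left(y{\left(4 \right)} \right)} P = 8 \sqrt{2} \sqrt{4} \left(-1 + \sqrt{2} \sqrt{4}\right) \left(-5\right) = 8 \sqrt{2} \cdot 2 \left(-1 + \sqrt{2} \cdot 2\right) \left(-5\right) = 8 \cdot 2 \sqrt{2} \left(-1 + 2 \sqrt{2}\right) \left(-5\right) = 16 \sqrt{2} \left(-1 + 2 \sqrt{2}\right) \left(-5\right) = - 80 \sqrt{2} \left(-1 + 2 \sqrt{2}\right)$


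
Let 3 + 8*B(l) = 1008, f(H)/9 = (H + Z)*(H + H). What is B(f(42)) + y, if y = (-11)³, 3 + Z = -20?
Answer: -9643/8 ≈ -1205.4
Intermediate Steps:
Z = -23 (Z = -3 - 20 = -23)
f(H) = 18*H*(-23 + H) (f(H) = 9*((H - 23)*(H + H)) = 9*((-23 + H)*(2*H)) = 9*(2*H*(-23 + H)) = 18*H*(-23 + H))
B(l) = 1005/8 (B(l) = -3/8 + (⅛)*1008 = -3/8 + 126 = 1005/8)
y = -1331
B(f(42)) + y = 1005/8 - 1331 = -9643/8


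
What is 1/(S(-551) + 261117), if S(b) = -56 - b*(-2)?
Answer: 1/259959 ≈ 3.8468e-6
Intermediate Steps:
S(b) = -56 + 2*b (S(b) = -56 - (-2)*b = -56 + 2*b)
1/(S(-551) + 261117) = 1/((-56 + 2*(-551)) + 261117) = 1/((-56 - 1102) + 261117) = 1/(-1158 + 261117) = 1/259959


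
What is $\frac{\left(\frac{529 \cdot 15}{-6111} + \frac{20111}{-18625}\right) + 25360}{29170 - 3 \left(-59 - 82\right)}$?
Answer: $\frac{962045980768}{1122732526125} \approx 0.85688$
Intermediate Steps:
$\frac{\left(\frac{529 \cdot 15}{-6111} + \frac{20111}{-18625}\right) + 25360}{29170 - 3 \left(-59 - 82\right)} = \frac{\left(7935 \left(- \frac{1}{6111}\right) + 20111 \left(- \frac{1}{18625}\right)\right) + 25360}{29170 - -423} = \frac{\left(- \frac{2645}{2037} - \frac{20111}{18625}\right) + 25360}{29170 + 423} = \frac{- \frac{90229232}{37939125} + 25360}{29593} = \frac{962045980768}{37939125} \cdot \frac{1}{29593} = \frac{962045980768}{1122732526125}$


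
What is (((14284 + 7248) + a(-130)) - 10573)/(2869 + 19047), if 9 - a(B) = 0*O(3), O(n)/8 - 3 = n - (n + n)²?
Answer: 2742/5479 ≈ 0.50046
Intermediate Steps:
O(n) = 24 - 32*n² + 8*n (O(n) = 24 + 8*(n - (n + n)²) = 24 + 8*(n - (2*n)²) = 24 + 8*(n - 4*n²) = 24 + (-32*n² + 8*n) = 24 - 32*n² + 8*n)
a(B) = 9 (a(B) = 9 - 0*(24 - 32*3² + 8*3) = 9 - 0*(24 - 32*9 + 24) = 9 - 0*(24 - 288 + 24) = 9 - 0*(-240) = 9 - 1*0 = 9 + 0 = 9)
(((14284 + 7248) + a(-130)) - 10573)/(2869 + 19047) = (((14284 + 7248) + 9) - 10573)/(2869 + 19047) = ((21532 + 9) - 10573)/21916 = (21541 - 10573)*(1/21916) = 10968*(1/21916) = 2742/5479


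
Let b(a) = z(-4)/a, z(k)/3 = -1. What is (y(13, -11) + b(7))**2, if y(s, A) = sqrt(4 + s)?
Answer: 842/49 - 6*sqrt(17)/7 ≈ 13.650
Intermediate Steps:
z(k) = -3 (z(k) = 3*(-1) = -3)
b(a) = -3/a
(y(13, -11) + b(7))**2 = (sqrt(4 + 13) - 3/7)**2 = (sqrt(17) - 3*1/7)**2 = (sqrt(17) - 3/7)**2 = (-3/7 + sqrt(17))**2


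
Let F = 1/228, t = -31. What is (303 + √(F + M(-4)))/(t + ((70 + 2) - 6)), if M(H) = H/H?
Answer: 303/35 + √13053/3990 ≈ 8.6858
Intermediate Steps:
M(H) = 1
F = 1/228 ≈ 0.0043860
(303 + √(F + M(-4)))/(t + ((70 + 2) - 6)) = (303 + √(1/228 + 1))/(-31 + ((70 + 2) - 6)) = (303 + √(229/228))/(-31 + (72 - 6)) = (303 + √13053/114)/(-31 + 66) = (303 + √13053/114)/35 = (303 + √13053/114)*(1/35) = 303/35 + √13053/3990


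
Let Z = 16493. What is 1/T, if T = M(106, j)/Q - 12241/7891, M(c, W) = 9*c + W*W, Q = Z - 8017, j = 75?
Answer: -5144932/3987679 ≈ -1.2902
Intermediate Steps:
Q = 8476 (Q = 16493 - 8017 = 8476)
M(c, W) = W**2 + 9*c (M(c, W) = 9*c + W**2 = W**2 + 9*c)
T = -3987679/5144932 (T = (75**2 + 9*106)/8476 - 12241/7891 = (5625 + 954)*(1/8476) - 12241*1/7891 = 6579*(1/8476) - 12241/7891 = 6579/8476 - 12241/7891 = -3987679/5144932 ≈ -0.77507)
1/T = 1/(-3987679/5144932) = -5144932/3987679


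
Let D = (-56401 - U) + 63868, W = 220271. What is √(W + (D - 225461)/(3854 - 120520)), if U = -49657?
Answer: √2998118430480118/116666 ≈ 469.33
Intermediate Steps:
D = 57124 (D = (-56401 - 1*(-49657)) + 63868 = (-56401 + 49657) + 63868 = -6744 + 63868 = 57124)
√(W + (D - 225461)/(3854 - 120520)) = √(220271 + (57124 - 225461)/(3854 - 120520)) = √(220271 - 168337/(-116666)) = √(220271 - 168337*(-1/116666)) = √(220271 + 168337/116666) = √(25698304823/116666) = √2998118430480118/116666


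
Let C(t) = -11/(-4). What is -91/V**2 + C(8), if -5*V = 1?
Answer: -9089/4 ≈ -2272.3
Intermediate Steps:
V = -1/5 (V = -1/5*1 = -1/5 ≈ -0.20000)
C(t) = 11/4 (C(t) = -11*(-1/4) = 11/4)
-91/V**2 + C(8) = -91/((-1/5)**2) + 11/4 = -91/1/25 + 11/4 = -91*25 + 11/4 = -2275 + 11/4 = -9089/4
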